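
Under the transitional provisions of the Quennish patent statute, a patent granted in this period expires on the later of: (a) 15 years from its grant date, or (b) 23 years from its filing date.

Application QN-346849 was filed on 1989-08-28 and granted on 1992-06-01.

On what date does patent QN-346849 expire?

August 28, 2012

(a) grant + 15 years → 1 June 2007.
(b) filing + 23 years → 28 August 2012.
Later of the two: 28 August 2012.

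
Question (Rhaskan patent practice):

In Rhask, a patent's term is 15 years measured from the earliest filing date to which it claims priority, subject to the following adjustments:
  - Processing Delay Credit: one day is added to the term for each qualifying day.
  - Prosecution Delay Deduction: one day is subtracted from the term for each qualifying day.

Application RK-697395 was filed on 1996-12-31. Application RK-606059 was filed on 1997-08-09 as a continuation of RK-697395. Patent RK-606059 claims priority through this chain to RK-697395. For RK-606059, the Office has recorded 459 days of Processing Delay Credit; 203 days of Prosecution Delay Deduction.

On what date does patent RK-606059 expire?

Earliest priority filing: 31 December 1996.
Base term: 31 December 1996 + 15 years → 31 December 2011.
Processing Delay Credit: +459 days → 3 April 2013.
Prosecution Delay Deduction: −203 days → 12 September 2012.

2012-09-12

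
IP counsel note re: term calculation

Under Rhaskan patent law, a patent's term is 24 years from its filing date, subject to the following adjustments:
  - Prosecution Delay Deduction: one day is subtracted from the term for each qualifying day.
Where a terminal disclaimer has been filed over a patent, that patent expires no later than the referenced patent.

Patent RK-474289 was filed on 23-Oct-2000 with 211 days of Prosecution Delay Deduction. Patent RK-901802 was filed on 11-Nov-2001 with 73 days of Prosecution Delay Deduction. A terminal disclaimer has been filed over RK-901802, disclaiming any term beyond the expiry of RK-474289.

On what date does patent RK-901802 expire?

Natural term of RK-901802:
  Base: filing + 24 years → 11 November 2025.
  Prosecution Delay Deduction: −73 days → 30 August 2025.
Expiry of referenced patent RK-474289:
  Base: filing + 24 years → 23 October 2024.
  Prosecution Delay Deduction: −211 days → 26 March 2024.
Terminal disclaimer: RK-901802 expires on the earlier of 30 August 2025 and 26 March 2024.

March 26, 2024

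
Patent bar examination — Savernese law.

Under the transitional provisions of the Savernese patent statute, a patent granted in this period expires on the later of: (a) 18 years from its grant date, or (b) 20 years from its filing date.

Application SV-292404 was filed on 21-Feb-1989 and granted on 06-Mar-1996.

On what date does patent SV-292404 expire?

(a) grant + 18 years → 6 March 2014.
(b) filing + 20 years → 21 February 2009.
Later of the two: 6 March 2014.

March 6, 2014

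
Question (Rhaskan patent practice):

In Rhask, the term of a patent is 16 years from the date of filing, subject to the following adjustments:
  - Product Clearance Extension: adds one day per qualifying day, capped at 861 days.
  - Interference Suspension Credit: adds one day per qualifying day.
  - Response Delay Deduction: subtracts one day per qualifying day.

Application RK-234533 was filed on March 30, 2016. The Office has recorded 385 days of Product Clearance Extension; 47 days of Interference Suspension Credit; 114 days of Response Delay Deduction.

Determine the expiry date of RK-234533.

2033-02-11

Base term: filing date + 16 years → 30 March 2032.
Product Clearance Extension: 385 days (within the 861-day cap) → +385 days → 19 April 2033.
Interference Suspension Credit: +47 days → 5 June 2033.
Response Delay Deduction: −114 days → 11 February 2033.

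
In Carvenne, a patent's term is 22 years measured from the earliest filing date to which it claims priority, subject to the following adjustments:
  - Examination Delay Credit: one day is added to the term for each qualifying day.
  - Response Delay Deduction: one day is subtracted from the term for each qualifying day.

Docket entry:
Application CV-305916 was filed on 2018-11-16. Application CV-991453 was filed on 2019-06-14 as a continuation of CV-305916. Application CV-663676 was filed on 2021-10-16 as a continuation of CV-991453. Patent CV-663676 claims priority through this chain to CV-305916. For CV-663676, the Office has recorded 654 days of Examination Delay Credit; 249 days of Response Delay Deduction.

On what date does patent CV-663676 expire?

Earliest priority filing: 16 November 2018.
Base term: 16 November 2018 + 22 years → 16 November 2040.
Examination Delay Credit: +654 days → 1 September 2042.
Response Delay Deduction: −249 days → 26 December 2041.

2041-12-26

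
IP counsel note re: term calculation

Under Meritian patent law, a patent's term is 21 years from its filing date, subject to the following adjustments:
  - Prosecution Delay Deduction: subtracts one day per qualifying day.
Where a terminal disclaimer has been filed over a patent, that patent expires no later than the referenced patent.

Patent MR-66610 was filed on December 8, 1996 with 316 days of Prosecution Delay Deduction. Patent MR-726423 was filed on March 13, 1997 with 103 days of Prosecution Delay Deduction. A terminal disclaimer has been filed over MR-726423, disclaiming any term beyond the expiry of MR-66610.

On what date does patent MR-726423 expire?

Natural term of MR-726423:
  Base: filing + 21 years → 13 March 2018.
  Prosecution Delay Deduction: −103 days → 30 November 2017.
Expiry of referenced patent MR-66610:
  Base: filing + 21 years → 8 December 2017.
  Prosecution Delay Deduction: −316 days → 26 January 2017.
Terminal disclaimer: MR-726423 expires on the earlier of 30 November 2017 and 26 January 2017.

2017-01-26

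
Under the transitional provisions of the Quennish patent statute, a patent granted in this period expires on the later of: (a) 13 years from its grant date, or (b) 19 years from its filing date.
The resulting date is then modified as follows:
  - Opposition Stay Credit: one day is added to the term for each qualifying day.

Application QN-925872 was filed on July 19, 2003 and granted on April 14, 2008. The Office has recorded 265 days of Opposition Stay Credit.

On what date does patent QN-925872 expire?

2023-04-10

(a) grant + 13 years → 14 April 2021.
(b) filing + 19 years → 19 July 2022.
Later of the two: 19 July 2022.
Opposition Stay Credit: +265 days → 10 April 2023.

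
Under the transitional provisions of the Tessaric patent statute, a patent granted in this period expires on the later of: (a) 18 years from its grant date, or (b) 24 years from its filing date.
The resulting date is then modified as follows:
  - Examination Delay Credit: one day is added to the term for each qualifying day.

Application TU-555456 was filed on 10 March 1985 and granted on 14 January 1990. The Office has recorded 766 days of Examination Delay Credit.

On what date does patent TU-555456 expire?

April 15, 2011

(a) grant + 18 years → 14 January 2008.
(b) filing + 24 years → 10 March 2009.
Later of the two: 10 March 2009.
Examination Delay Credit: +766 days → 15 April 2011.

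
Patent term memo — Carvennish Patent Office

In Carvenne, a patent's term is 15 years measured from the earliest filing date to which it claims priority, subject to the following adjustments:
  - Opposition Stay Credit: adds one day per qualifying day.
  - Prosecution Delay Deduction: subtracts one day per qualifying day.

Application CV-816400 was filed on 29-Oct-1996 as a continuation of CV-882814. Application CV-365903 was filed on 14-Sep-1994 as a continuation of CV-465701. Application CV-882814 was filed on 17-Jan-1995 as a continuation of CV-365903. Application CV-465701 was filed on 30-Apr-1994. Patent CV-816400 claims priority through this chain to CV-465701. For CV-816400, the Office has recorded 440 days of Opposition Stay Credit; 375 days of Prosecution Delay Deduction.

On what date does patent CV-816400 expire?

Earliest priority filing: 30 April 1994.
Base term: 30 April 1994 + 15 years → 30 April 2009.
Opposition Stay Credit: +440 days → 14 July 2010.
Prosecution Delay Deduction: −375 days → 4 July 2009.

2009-07-04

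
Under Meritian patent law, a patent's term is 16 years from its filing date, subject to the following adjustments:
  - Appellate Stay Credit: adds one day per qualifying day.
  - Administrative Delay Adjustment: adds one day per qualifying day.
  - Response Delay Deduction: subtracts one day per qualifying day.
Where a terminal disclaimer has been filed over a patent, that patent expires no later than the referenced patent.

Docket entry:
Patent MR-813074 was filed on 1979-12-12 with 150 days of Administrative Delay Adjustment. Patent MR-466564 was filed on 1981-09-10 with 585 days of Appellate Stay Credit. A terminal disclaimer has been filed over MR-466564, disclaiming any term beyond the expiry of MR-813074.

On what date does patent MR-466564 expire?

Natural term of MR-466564:
  Base: filing + 16 years → 10 September 1997.
  Appellate Stay Credit: +585 days → 18 April 1999.
Expiry of referenced patent MR-813074:
  Base: filing + 16 years → 12 December 1995.
  Administrative Delay Adjustment: +150 days → 10 May 1996.
Terminal disclaimer: MR-466564 expires on the earlier of 18 April 1999 and 10 May 1996.

1996-05-10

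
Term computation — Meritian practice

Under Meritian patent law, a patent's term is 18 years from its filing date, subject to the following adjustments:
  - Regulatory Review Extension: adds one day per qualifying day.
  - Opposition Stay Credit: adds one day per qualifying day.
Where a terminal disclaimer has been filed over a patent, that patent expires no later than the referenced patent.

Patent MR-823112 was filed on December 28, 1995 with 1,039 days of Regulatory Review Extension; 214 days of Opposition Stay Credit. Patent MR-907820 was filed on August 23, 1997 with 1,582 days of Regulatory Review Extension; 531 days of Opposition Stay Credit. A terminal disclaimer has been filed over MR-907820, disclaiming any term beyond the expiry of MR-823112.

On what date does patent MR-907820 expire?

June 3, 2017

Natural term of MR-907820:
  Base: filing + 18 years → 23 August 2015.
  Regulatory Review Extension: +1582 days → 22 December 2019.
  Opposition Stay Credit: +531 days → 5 June 2021.
Expiry of referenced patent MR-823112:
  Base: filing + 18 years → 28 December 2013.
  Regulatory Review Extension: +1039 days → 1 November 2016.
  Opposition Stay Credit: +214 days → 3 June 2017.
Terminal disclaimer: MR-907820 expires on the earlier of 5 June 2021 and 3 June 2017.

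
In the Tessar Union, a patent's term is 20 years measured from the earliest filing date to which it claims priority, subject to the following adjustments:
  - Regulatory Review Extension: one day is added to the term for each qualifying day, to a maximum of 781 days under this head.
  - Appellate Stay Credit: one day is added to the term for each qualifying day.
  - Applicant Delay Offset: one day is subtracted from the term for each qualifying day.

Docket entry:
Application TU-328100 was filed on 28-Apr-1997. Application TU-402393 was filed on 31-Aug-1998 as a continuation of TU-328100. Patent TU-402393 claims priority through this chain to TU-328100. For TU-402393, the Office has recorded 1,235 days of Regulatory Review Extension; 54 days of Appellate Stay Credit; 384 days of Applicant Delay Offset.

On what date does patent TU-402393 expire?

July 23, 2018

Earliest priority filing: 28 April 1997.
Base term: 28 April 1997 + 20 years → 28 April 2017.
Regulatory Review Extension: 1235 days claimed exceeds the 781-day cap, so +781 days → 18 June 2019.
Appellate Stay Credit: +54 days → 11 August 2019.
Applicant Delay Offset: −384 days → 23 July 2018.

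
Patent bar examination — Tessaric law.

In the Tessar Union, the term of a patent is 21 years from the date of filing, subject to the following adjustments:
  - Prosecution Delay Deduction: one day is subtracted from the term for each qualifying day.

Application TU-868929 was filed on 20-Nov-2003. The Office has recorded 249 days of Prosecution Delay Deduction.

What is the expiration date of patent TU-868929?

Base term: filing date + 21 years → 20 November 2024.
Prosecution Delay Deduction: −249 days → 16 March 2024.

2024-03-16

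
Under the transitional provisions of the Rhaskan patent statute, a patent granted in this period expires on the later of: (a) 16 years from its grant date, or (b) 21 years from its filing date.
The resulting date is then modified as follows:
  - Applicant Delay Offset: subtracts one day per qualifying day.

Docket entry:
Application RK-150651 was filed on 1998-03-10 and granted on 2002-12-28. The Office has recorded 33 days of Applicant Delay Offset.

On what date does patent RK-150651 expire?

(a) grant + 16 years → 28 December 2018.
(b) filing + 21 years → 10 March 2019.
Later of the two: 10 March 2019.
Applicant Delay Offset: −33 days → 5 February 2019.

February 5, 2019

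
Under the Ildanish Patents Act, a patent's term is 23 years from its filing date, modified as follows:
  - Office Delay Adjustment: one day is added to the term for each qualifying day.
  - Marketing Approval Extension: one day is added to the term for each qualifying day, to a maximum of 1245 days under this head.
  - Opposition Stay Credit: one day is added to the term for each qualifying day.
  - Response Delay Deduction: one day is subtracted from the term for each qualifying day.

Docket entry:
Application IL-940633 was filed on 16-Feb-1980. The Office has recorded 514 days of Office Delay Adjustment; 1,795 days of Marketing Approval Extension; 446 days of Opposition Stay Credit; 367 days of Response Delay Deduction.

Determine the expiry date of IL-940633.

Base term: filing date + 23 years → 16 February 2003.
Office Delay Adjustment: +514 days → 14 July 2004.
Marketing Approval Extension: 1795 days claimed exceeds the 1245-day cap, so +1245 days → 11 December 2007.
Opposition Stay Credit: +446 days → 1 March 2009.
Response Delay Deduction: −367 days → 28 February 2008.

February 28, 2008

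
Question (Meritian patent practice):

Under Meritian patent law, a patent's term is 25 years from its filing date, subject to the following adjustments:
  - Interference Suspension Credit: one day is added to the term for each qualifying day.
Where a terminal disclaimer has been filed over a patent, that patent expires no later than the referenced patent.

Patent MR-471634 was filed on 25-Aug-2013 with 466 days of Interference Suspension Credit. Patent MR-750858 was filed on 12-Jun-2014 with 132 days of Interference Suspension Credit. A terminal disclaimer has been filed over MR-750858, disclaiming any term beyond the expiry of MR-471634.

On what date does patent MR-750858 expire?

Natural term of MR-750858:
  Base: filing + 25 years → 12 June 2039.
  Interference Suspension Credit: +132 days → 22 October 2039.
Expiry of referenced patent MR-471634:
  Base: filing + 25 years → 25 August 2038.
  Interference Suspension Credit: +466 days → 4 December 2039.
Terminal disclaimer: MR-750858 expires on the earlier of 22 October 2039 and 4 December 2039.

2039-10-22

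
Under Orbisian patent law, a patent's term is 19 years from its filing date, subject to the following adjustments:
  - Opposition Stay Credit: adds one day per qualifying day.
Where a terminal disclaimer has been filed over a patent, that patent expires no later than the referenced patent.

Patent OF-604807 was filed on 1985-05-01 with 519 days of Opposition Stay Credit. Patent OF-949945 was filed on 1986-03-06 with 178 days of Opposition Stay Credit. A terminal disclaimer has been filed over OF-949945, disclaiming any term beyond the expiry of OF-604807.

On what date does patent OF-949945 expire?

August 31, 2005

Natural term of OF-949945:
  Base: filing + 19 years → 6 March 2005.
  Opposition Stay Credit: +178 days → 31 August 2005.
Expiry of referenced patent OF-604807:
  Base: filing + 19 years → 1 May 2004.
  Opposition Stay Credit: +519 days → 2 October 2005.
Terminal disclaimer: OF-949945 expires on the earlier of 31 August 2005 and 2 October 2005.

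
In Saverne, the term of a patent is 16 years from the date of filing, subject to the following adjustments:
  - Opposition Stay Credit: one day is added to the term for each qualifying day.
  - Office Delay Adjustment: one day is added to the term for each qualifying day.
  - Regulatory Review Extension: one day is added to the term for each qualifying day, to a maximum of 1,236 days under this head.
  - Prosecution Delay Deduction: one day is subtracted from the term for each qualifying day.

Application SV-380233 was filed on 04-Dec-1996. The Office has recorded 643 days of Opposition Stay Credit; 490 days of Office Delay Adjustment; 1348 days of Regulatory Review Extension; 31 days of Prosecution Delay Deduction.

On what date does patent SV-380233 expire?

Base term: filing date + 16 years → 4 December 2012.
Opposition Stay Credit: +643 days → 8 September 2014.
Office Delay Adjustment: +490 days → 11 January 2016.
Regulatory Review Extension: 1348 days claimed exceeds the 1236-day cap, so +1236 days → 31 May 2019.
Prosecution Delay Deduction: −31 days → 30 April 2019.

2019-04-30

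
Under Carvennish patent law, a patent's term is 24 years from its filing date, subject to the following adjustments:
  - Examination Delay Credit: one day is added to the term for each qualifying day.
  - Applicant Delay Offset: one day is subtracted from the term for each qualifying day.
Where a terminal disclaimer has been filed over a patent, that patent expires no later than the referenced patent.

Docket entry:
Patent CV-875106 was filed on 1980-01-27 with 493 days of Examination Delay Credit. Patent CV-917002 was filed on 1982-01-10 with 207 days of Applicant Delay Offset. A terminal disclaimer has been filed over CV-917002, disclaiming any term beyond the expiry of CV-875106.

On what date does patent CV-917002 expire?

2005-06-03

Natural term of CV-917002:
  Base: filing + 24 years → 10 January 2006.
  Applicant Delay Offset: −207 days → 17 June 2005.
Expiry of referenced patent CV-875106:
  Base: filing + 24 years → 27 January 2004.
  Examination Delay Credit: +493 days → 3 June 2005.
Terminal disclaimer: CV-917002 expires on the earlier of 17 June 2005 and 3 June 2005.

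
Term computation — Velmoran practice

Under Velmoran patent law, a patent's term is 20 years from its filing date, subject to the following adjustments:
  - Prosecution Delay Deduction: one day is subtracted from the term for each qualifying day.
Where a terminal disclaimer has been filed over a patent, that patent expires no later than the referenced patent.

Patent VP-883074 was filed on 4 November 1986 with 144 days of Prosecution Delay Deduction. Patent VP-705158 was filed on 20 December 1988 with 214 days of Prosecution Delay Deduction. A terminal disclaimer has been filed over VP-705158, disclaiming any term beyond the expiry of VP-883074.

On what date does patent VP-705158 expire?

2006-06-13

Natural term of VP-705158:
  Base: filing + 20 years → 20 December 2008.
  Prosecution Delay Deduction: −214 days → 20 May 2008.
Expiry of referenced patent VP-883074:
  Base: filing + 20 years → 4 November 2006.
  Prosecution Delay Deduction: −144 days → 13 June 2006.
Terminal disclaimer: VP-705158 expires on the earlier of 20 May 2008 and 13 June 2006.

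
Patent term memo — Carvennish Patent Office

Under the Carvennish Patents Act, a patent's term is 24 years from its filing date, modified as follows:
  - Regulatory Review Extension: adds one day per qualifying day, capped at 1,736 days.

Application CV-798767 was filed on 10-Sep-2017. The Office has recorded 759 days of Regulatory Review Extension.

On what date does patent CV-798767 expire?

Base term: filing date + 24 years → 10 September 2041.
Regulatory Review Extension: 759 days (within the 1736-day cap) → +759 days → 9 October 2043.

2043-10-09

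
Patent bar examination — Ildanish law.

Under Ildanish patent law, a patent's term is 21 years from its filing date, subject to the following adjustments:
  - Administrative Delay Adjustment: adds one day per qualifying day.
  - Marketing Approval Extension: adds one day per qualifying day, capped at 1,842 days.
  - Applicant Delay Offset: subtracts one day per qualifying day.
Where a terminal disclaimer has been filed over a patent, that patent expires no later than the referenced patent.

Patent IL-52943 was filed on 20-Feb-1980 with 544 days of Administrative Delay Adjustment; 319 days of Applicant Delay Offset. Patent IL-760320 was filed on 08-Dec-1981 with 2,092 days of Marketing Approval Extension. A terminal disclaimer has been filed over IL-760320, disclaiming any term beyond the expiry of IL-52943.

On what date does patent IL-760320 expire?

Natural term of IL-760320:
  Base: filing + 21 years → 8 December 2002.
  Marketing Approval Extension: 2092 days claimed exceeds the 1842-day cap, so +1842 days → 24 December 2007.
Expiry of referenced patent IL-52943:
  Base: filing + 21 years → 20 February 2001.
  Administrative Delay Adjustment: +544 days → 18 August 2002.
  Applicant Delay Offset: −319 days → 3 October 2001.
Terminal disclaimer: IL-760320 expires on the earlier of 24 December 2007 and 3 October 2001.

October 3, 2001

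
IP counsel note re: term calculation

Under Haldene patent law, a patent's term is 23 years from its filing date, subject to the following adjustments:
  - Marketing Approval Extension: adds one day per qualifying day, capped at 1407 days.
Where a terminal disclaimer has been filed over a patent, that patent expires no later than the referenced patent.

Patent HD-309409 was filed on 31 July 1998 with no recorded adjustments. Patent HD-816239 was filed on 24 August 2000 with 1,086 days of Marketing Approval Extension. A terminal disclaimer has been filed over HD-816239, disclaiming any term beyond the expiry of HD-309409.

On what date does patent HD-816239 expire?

2021-07-31

Natural term of HD-816239:
  Base: filing + 23 years → 24 August 2023.
  Marketing Approval Extension: 1086 days (within the 1407-day cap) → +1086 days → 14 August 2026.
Expiry of referenced patent HD-309409:
  Base: filing + 23 years → 31 July 2021.
Terminal disclaimer: HD-816239 expires on the earlier of 14 August 2026 and 31 July 2021.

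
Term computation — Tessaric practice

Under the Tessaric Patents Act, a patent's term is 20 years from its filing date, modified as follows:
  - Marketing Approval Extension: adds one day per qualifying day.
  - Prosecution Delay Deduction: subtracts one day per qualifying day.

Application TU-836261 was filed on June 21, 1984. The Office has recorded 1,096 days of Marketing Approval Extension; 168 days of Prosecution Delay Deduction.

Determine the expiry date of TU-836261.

Base term: filing date + 20 years → 21 June 2004.
Marketing Approval Extension: +1096 days → 22 June 2007.
Prosecution Delay Deduction: −168 days → 5 January 2007.

January 5, 2007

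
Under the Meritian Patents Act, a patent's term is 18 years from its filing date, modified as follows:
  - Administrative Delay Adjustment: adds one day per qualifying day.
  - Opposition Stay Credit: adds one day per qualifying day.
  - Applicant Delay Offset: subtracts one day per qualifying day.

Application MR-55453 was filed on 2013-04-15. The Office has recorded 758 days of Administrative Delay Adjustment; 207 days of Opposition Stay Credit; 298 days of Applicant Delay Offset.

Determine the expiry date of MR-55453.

Base term: filing date + 18 years → 15 April 2031.
Administrative Delay Adjustment: +758 days → 12 May 2033.
Opposition Stay Credit: +207 days → 5 December 2033.
Applicant Delay Offset: −298 days → 10 February 2033.

2033-02-10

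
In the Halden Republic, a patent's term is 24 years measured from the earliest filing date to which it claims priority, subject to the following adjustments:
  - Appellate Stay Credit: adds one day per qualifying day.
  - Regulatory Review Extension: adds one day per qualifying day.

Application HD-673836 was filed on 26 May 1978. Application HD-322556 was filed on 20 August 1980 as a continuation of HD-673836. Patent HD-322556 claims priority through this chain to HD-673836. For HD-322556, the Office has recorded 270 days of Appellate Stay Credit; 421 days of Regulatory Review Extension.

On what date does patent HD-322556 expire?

2004-04-16

Earliest priority filing: 26 May 1978.
Base term: 26 May 1978 + 24 years → 26 May 2002.
Appellate Stay Credit: +270 days → 20 February 2003.
Regulatory Review Extension: +421 days → 16 April 2004.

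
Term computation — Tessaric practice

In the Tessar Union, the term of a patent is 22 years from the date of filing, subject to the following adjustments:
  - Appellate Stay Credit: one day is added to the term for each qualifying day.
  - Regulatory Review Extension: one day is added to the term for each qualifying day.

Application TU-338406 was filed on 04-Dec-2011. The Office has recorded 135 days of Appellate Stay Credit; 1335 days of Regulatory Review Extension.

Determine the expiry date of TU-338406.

Base term: filing date + 22 years → 4 December 2033.
Appellate Stay Credit: +135 days → 18 April 2034.
Regulatory Review Extension: +1335 days → 13 December 2037.

December 13, 2037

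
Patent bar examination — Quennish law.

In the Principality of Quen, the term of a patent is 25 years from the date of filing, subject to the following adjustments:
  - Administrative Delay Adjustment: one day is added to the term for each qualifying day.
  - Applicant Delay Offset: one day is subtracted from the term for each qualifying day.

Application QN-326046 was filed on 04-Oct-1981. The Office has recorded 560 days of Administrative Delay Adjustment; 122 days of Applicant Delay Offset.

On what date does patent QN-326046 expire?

Base term: filing date + 25 years → 4 October 2006.
Administrative Delay Adjustment: +560 days → 16 April 2008.
Applicant Delay Offset: −122 days → 16 December 2007.

2007-12-16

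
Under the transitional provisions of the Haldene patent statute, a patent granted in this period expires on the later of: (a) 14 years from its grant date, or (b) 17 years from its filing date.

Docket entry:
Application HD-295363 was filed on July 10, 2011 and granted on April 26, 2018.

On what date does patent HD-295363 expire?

2032-04-26

(a) grant + 14 years → 26 April 2032.
(b) filing + 17 years → 10 July 2028.
Later of the two: 26 April 2032.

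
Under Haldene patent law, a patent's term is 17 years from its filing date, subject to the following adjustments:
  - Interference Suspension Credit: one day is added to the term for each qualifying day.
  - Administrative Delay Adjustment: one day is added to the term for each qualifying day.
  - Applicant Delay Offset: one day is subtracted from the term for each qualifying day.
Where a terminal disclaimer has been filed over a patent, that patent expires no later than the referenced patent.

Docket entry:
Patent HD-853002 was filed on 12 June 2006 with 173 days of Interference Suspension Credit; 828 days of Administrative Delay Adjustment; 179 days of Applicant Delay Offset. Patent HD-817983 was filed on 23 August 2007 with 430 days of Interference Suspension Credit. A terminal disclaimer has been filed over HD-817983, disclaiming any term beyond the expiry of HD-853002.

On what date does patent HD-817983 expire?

2025-09-11

Natural term of HD-817983:
  Base: filing + 17 years → 23 August 2024.
  Interference Suspension Credit: +430 days → 27 October 2025.
Expiry of referenced patent HD-853002:
  Base: filing + 17 years → 12 June 2023.
  Interference Suspension Credit: +173 days → 2 December 2023.
  Administrative Delay Adjustment: +828 days → 9 March 2026.
  Applicant Delay Offset: −179 days → 11 September 2025.
Terminal disclaimer: HD-817983 expires on the earlier of 27 October 2025 and 11 September 2025.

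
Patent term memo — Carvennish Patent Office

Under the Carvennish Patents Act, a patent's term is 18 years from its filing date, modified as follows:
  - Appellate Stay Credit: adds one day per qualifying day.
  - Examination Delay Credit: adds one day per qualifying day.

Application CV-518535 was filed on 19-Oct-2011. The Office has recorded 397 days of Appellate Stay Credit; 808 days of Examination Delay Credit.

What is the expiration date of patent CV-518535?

Base term: filing date + 18 years → 19 October 2029.
Appellate Stay Credit: +397 days → 20 November 2030.
Examination Delay Credit: +808 days → 5 February 2033.

February 5, 2033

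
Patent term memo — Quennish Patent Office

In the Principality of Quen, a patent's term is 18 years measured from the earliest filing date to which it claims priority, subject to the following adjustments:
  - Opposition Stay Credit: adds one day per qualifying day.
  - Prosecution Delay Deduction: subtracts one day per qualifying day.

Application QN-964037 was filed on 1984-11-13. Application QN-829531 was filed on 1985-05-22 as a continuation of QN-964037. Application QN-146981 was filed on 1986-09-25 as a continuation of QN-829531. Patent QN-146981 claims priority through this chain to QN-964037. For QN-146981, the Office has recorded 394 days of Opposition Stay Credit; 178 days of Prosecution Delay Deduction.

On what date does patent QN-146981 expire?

2003-06-17

Earliest priority filing: 13 November 1984.
Base term: 13 November 1984 + 18 years → 13 November 2002.
Opposition Stay Credit: +394 days → 12 December 2003.
Prosecution Delay Deduction: −178 days → 17 June 2003.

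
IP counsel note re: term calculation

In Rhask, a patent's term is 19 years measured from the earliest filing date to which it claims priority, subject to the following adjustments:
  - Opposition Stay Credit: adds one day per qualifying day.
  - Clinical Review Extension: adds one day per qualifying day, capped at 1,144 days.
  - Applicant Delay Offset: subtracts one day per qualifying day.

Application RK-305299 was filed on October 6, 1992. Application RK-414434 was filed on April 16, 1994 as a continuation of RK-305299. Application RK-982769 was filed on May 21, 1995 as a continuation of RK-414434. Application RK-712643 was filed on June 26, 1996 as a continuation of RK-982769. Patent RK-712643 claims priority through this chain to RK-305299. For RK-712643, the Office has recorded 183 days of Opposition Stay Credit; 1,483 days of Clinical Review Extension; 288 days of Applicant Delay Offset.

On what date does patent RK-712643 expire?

Earliest priority filing: 6 October 1992.
Base term: 6 October 1992 + 19 years → 6 October 2011.
Opposition Stay Credit: +183 days → 6 April 2012.
Clinical Review Extension: 1483 days claimed exceeds the 1144-day cap, so +1144 days → 25 May 2015.
Applicant Delay Offset: −288 days → 10 August 2014.

2014-08-10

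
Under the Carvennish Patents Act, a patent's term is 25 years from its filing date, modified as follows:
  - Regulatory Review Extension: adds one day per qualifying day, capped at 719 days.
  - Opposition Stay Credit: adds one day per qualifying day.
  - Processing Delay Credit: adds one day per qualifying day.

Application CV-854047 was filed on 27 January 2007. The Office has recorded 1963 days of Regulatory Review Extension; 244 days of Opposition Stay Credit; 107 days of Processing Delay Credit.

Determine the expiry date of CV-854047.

Base term: filing date + 25 years → 27 January 2032.
Regulatory Review Extension: 1963 days claimed exceeds the 719-day cap, so +719 days → 15 January 2034.
Opposition Stay Credit: +244 days → 16 September 2034.
Processing Delay Credit: +107 days → 1 January 2035.

January 1, 2035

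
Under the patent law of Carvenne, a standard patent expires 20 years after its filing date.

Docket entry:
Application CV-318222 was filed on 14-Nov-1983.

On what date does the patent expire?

November 14, 2003

Filing date + 20 years → 14 November 2003.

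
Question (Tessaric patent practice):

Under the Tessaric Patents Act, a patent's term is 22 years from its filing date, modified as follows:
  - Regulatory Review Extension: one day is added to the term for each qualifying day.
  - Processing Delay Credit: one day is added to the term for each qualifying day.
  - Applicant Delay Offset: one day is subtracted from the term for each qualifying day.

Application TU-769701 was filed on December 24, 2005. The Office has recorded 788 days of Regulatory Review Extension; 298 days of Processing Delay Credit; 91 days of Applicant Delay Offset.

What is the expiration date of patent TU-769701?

Base term: filing date + 22 years → 24 December 2027.
Regulatory Review Extension: +788 days → 19 February 2030.
Processing Delay Credit: +298 days → 14 December 2030.
Applicant Delay Offset: −91 days → 14 September 2030.

September 14, 2030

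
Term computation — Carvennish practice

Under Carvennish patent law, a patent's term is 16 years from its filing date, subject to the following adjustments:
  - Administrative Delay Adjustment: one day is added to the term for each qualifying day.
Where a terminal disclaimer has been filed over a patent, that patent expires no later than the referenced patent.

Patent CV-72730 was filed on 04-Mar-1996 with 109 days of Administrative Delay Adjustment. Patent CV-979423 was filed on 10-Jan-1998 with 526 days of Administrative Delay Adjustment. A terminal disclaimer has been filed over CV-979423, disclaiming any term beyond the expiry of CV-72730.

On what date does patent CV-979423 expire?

2012-06-21

Natural term of CV-979423:
  Base: filing + 16 years → 10 January 2014.
  Administrative Delay Adjustment: +526 days → 20 June 2015.
Expiry of referenced patent CV-72730:
  Base: filing + 16 years → 4 March 2012.
  Administrative Delay Adjustment: +109 days → 21 June 2012.
Terminal disclaimer: CV-979423 expires on the earlier of 20 June 2015 and 21 June 2012.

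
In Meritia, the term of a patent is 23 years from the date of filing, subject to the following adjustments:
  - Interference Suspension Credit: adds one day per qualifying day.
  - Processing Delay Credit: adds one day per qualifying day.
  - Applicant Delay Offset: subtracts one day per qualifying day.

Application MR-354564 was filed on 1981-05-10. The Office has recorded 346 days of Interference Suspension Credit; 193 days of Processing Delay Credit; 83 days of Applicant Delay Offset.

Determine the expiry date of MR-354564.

Base term: filing date + 23 years → 10 May 2004.
Interference Suspension Credit: +346 days → 21 April 2005.
Processing Delay Credit: +193 days → 31 October 2005.
Applicant Delay Offset: −83 days → 9 August 2005.

August 9, 2005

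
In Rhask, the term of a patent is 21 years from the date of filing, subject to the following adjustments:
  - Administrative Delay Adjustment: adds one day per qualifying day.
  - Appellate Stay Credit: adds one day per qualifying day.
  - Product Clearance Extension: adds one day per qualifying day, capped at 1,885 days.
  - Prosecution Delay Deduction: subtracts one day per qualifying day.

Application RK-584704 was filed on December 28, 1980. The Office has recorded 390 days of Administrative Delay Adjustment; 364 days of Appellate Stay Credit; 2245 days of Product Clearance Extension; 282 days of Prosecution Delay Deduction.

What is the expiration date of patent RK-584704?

Base term: filing date + 21 years → 28 December 2001.
Administrative Delay Adjustment: +390 days → 22 January 2003.
Appellate Stay Credit: +364 days → 21 January 2004.
Product Clearance Extension: 2245 days claimed exceeds the 1885-day cap, so +1885 days → 20 March 2009.
Prosecution Delay Deduction: −282 days → 11 June 2008.

2008-06-11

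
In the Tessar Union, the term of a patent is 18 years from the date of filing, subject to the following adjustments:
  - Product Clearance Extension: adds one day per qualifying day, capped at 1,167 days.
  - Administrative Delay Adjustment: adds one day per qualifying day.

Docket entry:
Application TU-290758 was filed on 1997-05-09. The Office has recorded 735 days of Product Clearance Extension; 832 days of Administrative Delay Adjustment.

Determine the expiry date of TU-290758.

2019-08-23

Base term: filing date + 18 years → 9 May 2015.
Product Clearance Extension: 735 days (within the 1167-day cap) → +735 days → 13 May 2017.
Administrative Delay Adjustment: +832 days → 23 August 2019.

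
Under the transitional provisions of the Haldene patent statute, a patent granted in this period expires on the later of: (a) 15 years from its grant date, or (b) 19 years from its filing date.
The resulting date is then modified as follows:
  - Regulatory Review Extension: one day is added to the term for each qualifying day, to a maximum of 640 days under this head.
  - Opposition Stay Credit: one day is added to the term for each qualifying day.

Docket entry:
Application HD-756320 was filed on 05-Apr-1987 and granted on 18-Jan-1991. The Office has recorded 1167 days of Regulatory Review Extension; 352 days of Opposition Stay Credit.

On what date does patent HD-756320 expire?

(a) grant + 15 years → 18 January 2006.
(b) filing + 19 years → 5 April 2006.
Later of the two: 5 April 2006.
Regulatory Review Extension: 1167 days claimed exceeds the 640-day cap, so +640 days → 5 January 2008.
Opposition Stay Credit: +352 days → 22 December 2008.

2008-12-22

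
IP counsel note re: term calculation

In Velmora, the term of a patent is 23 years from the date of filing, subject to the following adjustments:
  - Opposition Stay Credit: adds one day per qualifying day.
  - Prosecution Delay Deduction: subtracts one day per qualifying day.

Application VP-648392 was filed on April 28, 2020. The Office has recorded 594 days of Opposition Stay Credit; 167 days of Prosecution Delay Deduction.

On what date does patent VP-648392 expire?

Base term: filing date + 23 years → 28 April 2043.
Opposition Stay Credit: +594 days → 12 December 2044.
Prosecution Delay Deduction: −167 days → 28 June 2044.

2044-06-28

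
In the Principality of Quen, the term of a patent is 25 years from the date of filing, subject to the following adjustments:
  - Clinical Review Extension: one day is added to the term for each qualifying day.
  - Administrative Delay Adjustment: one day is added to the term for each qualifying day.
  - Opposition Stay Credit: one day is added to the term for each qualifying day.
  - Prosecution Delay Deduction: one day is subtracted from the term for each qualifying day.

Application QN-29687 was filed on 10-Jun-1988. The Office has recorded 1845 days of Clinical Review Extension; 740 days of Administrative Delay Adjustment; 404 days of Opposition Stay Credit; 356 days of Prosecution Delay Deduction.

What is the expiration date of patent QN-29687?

August 25, 2020

Base term: filing date + 25 years → 10 June 2013.
Clinical Review Extension: +1845 days → 29 June 2018.
Administrative Delay Adjustment: +740 days → 8 July 2020.
Opposition Stay Credit: +404 days → 16 August 2021.
Prosecution Delay Deduction: −356 days → 25 August 2020.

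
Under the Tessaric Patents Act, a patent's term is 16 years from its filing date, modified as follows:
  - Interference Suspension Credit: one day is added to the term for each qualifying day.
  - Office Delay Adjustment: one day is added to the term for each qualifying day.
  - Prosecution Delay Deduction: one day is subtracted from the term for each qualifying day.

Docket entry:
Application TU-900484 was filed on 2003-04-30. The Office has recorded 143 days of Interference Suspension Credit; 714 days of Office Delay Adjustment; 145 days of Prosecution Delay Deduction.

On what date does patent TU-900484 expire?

Base term: filing date + 16 years → 30 April 2019.
Interference Suspension Credit: +143 days → 20 September 2019.
Office Delay Adjustment: +714 days → 3 September 2021.
Prosecution Delay Deduction: −145 days → 11 April 2021.

April 11, 2021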